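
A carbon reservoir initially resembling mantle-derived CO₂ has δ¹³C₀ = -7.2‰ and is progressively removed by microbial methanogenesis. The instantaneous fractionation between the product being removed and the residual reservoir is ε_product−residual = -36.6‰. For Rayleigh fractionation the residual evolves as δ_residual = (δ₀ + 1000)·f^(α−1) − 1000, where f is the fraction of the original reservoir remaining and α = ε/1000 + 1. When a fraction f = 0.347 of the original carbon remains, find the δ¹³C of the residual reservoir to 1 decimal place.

Rayleigh residual: δ_res = (δ₀ + 1000)·f^(α−1) − 1000
α = ε/1000 + 1 = 0.96340, so α − 1 = -0.03660
f^(α−1) = 0.347^(-0.03660) = 1.039499
δ_res = (-7.2 + 1000) × 1.039499 − 1000 = 1032.014 − 1000 = 32.01‰

32.0‰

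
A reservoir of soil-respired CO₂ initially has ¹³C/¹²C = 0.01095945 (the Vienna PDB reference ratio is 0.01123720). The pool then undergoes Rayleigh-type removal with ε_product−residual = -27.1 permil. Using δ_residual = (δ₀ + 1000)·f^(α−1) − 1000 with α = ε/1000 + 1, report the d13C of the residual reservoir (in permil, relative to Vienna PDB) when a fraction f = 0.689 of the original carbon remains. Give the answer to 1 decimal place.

-14.8 permil

δ₀ = (0.01095945/0.01123720 − 1)×1000 = (0.975283 − 1)×1000 = -24.717 permil
α − 1 = ε/1000 = -0.0271
f^(α−1) = 0.689^(-0.0271) = 1.010146
δ_res = (-24.717 + 1000) × 1.010146 − 1000 = 985.178 − 1000 = -14.82 permil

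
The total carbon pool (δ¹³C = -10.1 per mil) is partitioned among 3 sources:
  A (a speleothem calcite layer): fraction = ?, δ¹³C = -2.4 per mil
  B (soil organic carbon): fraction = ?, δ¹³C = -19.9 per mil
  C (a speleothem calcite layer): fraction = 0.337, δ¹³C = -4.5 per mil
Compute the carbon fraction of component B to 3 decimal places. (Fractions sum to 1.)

0.400

Let f_B and f_A be the unknown fractions; fractions sum to 1 so f_B + f_A = 0.663.
Mass balance: Σ fᵢ·δᵢ = δ_bulk ⇒ f_B·(-19.9) + f_A·(-2.4) = -10.1 − (-1.517) = -8.583
Substitute f_A = 0.663 − f_B:
f_B·(-19.9 − -2.4) = -8.583 − 0.663×(-2.4) = -6.992
f_B = -6.992 / -17.5 = 0.3996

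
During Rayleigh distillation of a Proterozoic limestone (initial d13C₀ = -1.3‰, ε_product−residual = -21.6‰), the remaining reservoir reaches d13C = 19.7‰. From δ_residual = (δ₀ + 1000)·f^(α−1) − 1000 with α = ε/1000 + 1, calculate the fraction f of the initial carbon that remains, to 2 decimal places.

α − 1 = ε/1000 = -0.0216
(δ_res + 1000)/(δ₀ + 1000) = (19.7 + 1000)/(-1.3 + 1000) = 1019.7/998.7 = 1.021027
f = 1.021027^(1/-0.0216) = exp(ln(1.021027)/-0.0216) = exp(0.02081/-0.0216)
f = exp(-0.9634) = 0.3816

0.38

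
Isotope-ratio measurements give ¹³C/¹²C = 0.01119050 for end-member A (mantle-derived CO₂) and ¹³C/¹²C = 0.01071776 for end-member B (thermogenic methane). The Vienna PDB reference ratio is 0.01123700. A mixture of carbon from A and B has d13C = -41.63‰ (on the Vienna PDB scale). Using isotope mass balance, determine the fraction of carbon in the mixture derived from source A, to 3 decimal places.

0.109

δ_A = (0.01119050/0.01123700 − 1)×1000 = (0.995862 − 1)×1000 = -4.138‰
δ_B = (0.01071776/0.01123700 − 1)×1000 = (0.953792 − 1)×1000 = -46.208‰
f_A = (δ_mix − δ_B)/(δ_A − δ_B) = (-41.63 − (-46.208))/(-4.138 − (-46.208))
f_A = 4.578 / 42.070 = 0.1088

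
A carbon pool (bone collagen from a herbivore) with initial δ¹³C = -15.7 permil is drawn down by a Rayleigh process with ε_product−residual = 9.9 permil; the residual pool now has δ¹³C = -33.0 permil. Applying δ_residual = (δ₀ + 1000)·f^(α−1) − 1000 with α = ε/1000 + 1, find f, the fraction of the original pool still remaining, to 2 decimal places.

0.17

α − 1 = ε/1000 = 0.0099
(δ_res + 1000)/(δ₀ + 1000) = (-33.0 + 1000)/(-15.7 + 1000) = 967.0/984.3 = 0.982424
f = 0.982424^(1/0.0099) = exp(ln(0.982424)/0.0099) = exp(-0.01773/0.0099)
f = exp(-1.7911) = 0.1668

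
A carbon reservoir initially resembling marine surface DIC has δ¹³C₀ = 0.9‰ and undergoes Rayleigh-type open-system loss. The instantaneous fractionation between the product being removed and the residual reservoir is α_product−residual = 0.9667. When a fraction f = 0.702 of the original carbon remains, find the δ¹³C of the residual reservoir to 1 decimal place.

Rayleigh residual: δ_res = (δ₀ + 1000)·f^(α−1) − 1000
α − 1 = -0.03330
f^(α−1) = 0.702^(-0.03330) = 1.011852
δ_res = (0.9 + 1000) × 1.011852 − 1000 = 1012.763 − 1000 = 12.76‰

12.8‰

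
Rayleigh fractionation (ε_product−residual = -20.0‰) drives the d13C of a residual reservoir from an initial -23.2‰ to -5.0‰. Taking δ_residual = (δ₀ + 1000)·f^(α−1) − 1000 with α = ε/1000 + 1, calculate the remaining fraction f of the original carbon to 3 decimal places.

α − 1 = ε/1000 = -0.0200
(δ_res + 1000)/(δ₀ + 1000) = (-5.0 + 1000)/(-23.2 + 1000) = 995.0/976.8 = 1.018632
f = 1.018632^(1/-0.0200) = exp(ln(1.018632)/-0.0200) = exp(0.01846/-0.0200)
f = exp(-0.9230) = 0.3973

0.397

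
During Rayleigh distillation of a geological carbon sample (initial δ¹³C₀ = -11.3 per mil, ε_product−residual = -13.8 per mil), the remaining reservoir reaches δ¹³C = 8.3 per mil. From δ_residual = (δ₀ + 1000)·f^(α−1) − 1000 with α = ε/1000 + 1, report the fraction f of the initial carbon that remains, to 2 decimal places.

0.24

α − 1 = ε/1000 = -0.0138
(δ_res + 1000)/(δ₀ + 1000) = (8.3 + 1000)/(-11.3 + 1000) = 1008.3/988.7 = 1.019824
f = 1.019824^(1/-0.0138) = exp(ln(1.019824)/-0.0138) = exp(0.01963/-0.0138)
f = exp(-1.4225) = 0.2411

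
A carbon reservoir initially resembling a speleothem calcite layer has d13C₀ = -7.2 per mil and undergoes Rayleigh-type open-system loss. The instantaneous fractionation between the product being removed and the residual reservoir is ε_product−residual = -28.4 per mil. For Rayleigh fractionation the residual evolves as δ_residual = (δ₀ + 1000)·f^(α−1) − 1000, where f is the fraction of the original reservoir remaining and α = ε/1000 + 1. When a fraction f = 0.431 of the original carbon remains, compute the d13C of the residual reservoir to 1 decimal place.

16.8 per mil

Rayleigh residual: δ_res = (δ₀ + 1000)·f^(α−1) − 1000
α = ε/1000 + 1 = 0.97160, so α − 1 = -0.02840
f^(α−1) = 0.431^(-0.02840) = 1.024191
δ_res = (-7.2 + 1000) × 1.024191 − 1000 = 1016.817 − 1000 = 16.82 per mil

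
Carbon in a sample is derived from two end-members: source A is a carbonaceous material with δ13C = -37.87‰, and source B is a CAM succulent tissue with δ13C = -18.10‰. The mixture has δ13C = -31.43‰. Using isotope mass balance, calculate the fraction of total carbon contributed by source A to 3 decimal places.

0.674

δ_mix = f_A·δ_A + (1 − f_A)·δ_B  ⇒  f_A = (δ_mix − δ_B)/(δ_A − δ_B)
f_A = (-31.43 − (-18.10)) / (-37.87 − (-18.10))
f_A = -13.33 / -19.77 = 0.6743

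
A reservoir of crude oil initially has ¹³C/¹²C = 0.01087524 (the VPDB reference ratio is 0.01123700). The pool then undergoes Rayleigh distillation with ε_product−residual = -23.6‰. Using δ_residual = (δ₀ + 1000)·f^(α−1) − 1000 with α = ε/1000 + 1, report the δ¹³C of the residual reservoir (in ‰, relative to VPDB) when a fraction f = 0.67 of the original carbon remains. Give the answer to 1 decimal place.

-23.0‰

δ₀ = (0.01087524/0.01123700 − 1)×1000 = (0.967806 − 1)×1000 = -32.194‰
α − 1 = ε/1000 = -0.0236
f^(α−1) = 0.67^(-0.0236) = 1.009496
δ_res = (-32.194 + 1000) × 1.009496 − 1000 = 976.997 − 1000 = -23.00‰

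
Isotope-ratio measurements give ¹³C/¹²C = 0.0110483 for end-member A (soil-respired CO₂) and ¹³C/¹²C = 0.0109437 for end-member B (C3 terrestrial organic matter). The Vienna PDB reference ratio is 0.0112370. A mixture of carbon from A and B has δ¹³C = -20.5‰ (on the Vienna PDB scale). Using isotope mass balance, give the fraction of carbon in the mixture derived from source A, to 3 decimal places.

0.602

δ_A = (0.0110483/0.0112370 − 1)×1000 = (0.983207 − 1)×1000 = -16.793‰
δ_B = (0.0109437/0.0112370 − 1)×1000 = (0.973899 − 1)×1000 = -26.101‰
f_A = (δ_mix − δ_B)/(δ_A − δ_B) = (-20.5 − (-26.101))/(-16.793 − (-26.101))
f_A = 5.601 / 9.309 = 0.6017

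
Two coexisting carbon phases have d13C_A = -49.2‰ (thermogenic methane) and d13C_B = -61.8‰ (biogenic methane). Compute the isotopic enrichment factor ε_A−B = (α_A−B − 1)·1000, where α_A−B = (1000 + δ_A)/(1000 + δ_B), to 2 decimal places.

13.43‰

α_A−B = (1000 + -49.2) / (1000 + -61.8) = 950.8 / 938.2 = 1.013430
ε_A−B = (1.013430 − 1) × 1000 = 13.430‰
(The approximation ε ≈ δ_A − δ_B would give 12.6‰.)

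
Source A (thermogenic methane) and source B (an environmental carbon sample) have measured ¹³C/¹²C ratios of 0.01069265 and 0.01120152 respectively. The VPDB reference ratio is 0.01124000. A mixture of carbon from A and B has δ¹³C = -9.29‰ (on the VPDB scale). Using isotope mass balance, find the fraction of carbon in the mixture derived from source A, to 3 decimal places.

0.130

δ_A = (0.01069265/0.01124000 − 1)×1000 = (0.951303 − 1)×1000 = -48.697‰
δ_B = (0.01120152/0.01124000 − 1)×1000 = (0.996577 − 1)×1000 = -3.423‰
f_A = (δ_mix − δ_B)/(δ_A − δ_B) = (-9.29 − (-3.423))/(-48.697 − (-3.423))
f_A = -5.867 / -45.273 = 0.1296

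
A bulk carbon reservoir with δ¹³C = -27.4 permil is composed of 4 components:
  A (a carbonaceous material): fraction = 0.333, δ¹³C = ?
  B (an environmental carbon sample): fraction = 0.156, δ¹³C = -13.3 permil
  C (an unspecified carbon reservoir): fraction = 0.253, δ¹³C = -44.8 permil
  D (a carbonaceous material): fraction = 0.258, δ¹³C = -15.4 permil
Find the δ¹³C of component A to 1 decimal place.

Isotope mass balance: δ_bulk = Σ fᵢ·δᵢ.
-27.4 = 0.333×δ_A + 0.156×(-13.3) + 0.253×(-44.8) + 0.258×(-15.4)
0.333·δ_A = -27.4 − (-17.382) = -10.018
δ_A = -10.018 / 0.333 = -30.08 permil

-30.1 permil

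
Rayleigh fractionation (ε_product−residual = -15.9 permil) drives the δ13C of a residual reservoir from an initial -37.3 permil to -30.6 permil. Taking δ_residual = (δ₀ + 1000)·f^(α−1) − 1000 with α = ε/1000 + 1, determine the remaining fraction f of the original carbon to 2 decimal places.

0.65

α − 1 = ε/1000 = -0.0159
(δ_res + 1000)/(δ₀ + 1000) = (-30.6 + 1000)/(-37.3 + 1000) = 969.4/962.7 = 1.006960
f = 1.006960^(1/-0.0159) = exp(ln(1.006960)/-0.0159) = exp(0.00694/-0.0159)
f = exp(-0.4362) = 0.6465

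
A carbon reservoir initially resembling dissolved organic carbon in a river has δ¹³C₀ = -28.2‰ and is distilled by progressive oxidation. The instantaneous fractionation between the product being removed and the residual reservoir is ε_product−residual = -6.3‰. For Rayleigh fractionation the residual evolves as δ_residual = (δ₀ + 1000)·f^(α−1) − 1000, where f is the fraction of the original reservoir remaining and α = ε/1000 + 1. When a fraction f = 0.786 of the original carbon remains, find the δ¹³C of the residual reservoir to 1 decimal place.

-26.7‰

Rayleigh residual: δ_res = (δ₀ + 1000)·f^(α−1) − 1000
α = ε/1000 + 1 = 0.99370, so α − 1 = -0.00630
f^(α−1) = 0.786^(-0.00630) = 1.001518
δ_res = (-28.2 + 1000) × 1.001518 − 1000 = 973.275 − 1000 = -26.72‰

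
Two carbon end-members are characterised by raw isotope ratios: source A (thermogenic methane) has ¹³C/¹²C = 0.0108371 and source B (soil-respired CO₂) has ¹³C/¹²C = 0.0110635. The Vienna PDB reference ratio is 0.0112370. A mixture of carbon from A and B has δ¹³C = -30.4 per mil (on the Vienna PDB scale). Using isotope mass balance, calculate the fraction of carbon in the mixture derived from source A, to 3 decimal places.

0.743

δ_A = (0.0108371/0.0112370 − 1)×1000 = (0.964412 − 1)×1000 = -35.588 per mil
δ_B = (0.0110635/0.0112370 − 1)×1000 = (0.984560 − 1)×1000 = -15.440 per mil
f_A = (δ_mix − δ_B)/(δ_A − δ_B) = (-30.4 − (-15.440))/(-35.588 − (-15.440))
f_A = -14.960 / -20.148 = 0.7425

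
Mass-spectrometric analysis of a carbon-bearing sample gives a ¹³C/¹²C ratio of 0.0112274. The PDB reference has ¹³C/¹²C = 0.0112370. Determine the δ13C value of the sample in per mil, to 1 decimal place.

-0.9 per mil

δ13C = (R_sample / R_standard − 1) × 1000
R_sample / R_standard = 0.0112274 / 0.0112370 = 0.999146
δ13C = (0.999146 − 1) × 1000 = -0.85 per mil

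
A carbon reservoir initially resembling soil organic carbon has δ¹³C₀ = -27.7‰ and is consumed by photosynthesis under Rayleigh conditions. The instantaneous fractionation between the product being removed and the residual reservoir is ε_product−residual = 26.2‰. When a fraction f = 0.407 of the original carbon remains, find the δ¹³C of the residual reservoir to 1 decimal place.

Rayleigh residual: δ_res = (δ₀ + 1000)·f^(α−1) − 1000
α = ε/1000 + 1 = 1.02620, so α − 1 = 0.02620
f^(α−1) = 0.407^(0.02620) = 0.976723
δ_res = (-27.7 + 1000) × 0.976723 − 1000 = 949.668 − 1000 = -50.33‰

-50.3‰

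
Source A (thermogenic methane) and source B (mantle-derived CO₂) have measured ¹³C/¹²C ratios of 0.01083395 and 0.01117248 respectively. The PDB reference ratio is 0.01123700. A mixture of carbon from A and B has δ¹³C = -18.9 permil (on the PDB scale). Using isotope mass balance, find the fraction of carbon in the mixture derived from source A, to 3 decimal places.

δ_A = (0.01083395/0.01123700 − 1)×1000 = (0.964132 − 1)×1000 = -35.868 permil
δ_B = (0.01117248/0.01123700 − 1)×1000 = (0.994258 − 1)×1000 = -5.742 permil
f_A = (δ_mix − δ_B)/(δ_A − δ_B) = (-18.9 − (-5.742))/(-35.868 − (-5.742))
f_A = -13.158 / -30.126 = 0.4368

0.437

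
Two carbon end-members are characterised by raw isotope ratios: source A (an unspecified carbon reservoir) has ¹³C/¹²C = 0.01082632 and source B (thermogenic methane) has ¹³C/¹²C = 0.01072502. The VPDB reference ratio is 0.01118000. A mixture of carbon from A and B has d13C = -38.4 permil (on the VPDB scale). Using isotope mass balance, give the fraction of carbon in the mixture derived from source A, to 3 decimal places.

0.253

δ_A = (0.01082632/0.01118000 − 1)×1000 = (0.968365 − 1)×1000 = -31.635 permil
δ_B = (0.01072502/0.01118000 − 1)×1000 = (0.959304 − 1)×1000 = -40.696 permil
f_A = (δ_mix − δ_B)/(δ_A − δ_B) = (-38.4 − (-40.696))/(-31.635 − (-40.696))
f_A = 2.296 / 9.061 = 0.2534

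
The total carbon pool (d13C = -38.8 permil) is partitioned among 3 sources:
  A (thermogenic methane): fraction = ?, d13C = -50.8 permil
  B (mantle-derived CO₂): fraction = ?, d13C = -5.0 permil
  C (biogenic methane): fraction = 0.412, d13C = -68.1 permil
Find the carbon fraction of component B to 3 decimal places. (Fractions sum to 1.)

Let f_B and f_A be the unknown fractions; fractions sum to 1 so f_B + f_A = 0.588.
Mass balance: Σ fᵢ·δᵢ = δ_bulk ⇒ f_B·(-5.0) + f_A·(-50.8) = -38.8 − (-28.057) = -10.743
Substitute f_A = 0.588 − f_B:
f_B·(-5.0 − -50.8) = -10.743 − 0.588×(-50.8) = 19.128
f_B = 19.128 / 45.8 = 0.4176

0.418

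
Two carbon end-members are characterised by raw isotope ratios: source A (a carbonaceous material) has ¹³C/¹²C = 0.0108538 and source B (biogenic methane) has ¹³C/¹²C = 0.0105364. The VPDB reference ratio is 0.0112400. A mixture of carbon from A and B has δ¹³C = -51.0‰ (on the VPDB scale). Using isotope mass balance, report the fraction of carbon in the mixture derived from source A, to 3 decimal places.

0.411

δ_A = (0.0108538/0.0112400 − 1)×1000 = (0.965641 − 1)×1000 = -34.359‰
δ_B = (0.0105364/0.0112400 − 1)×1000 = (0.937402 − 1)×1000 = -62.598‰
f_A = (δ_mix − δ_B)/(δ_A − δ_B) = (-51.0 − (-62.598))/(-34.359 − (-62.598))
f_A = 11.598 / 28.238 = 0.4107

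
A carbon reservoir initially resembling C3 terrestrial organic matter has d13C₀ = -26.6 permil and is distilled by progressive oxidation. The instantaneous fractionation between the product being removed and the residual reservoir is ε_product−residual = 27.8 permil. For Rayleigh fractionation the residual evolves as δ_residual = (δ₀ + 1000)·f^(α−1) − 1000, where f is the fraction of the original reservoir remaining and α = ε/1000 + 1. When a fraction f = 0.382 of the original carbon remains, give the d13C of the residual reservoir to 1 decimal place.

-52.3 permil

Rayleigh residual: δ_res = (δ₀ + 1000)·f^(α−1) − 1000
α = ε/1000 + 1 = 1.02780, so α − 1 = 0.02780
f^(α−1) = 0.382^(0.02780) = 0.973602
δ_res = (-26.6 + 1000) × 0.973602 − 1000 = 947.704 − 1000 = -52.30 permil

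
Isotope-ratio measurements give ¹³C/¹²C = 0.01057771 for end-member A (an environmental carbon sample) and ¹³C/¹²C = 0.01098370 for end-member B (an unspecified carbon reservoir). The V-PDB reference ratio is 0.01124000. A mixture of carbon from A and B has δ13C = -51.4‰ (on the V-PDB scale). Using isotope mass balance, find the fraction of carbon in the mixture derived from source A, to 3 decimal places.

δ_A = (0.01057771/0.01124000 − 1)×1000 = (0.941077 − 1)×1000 = -58.923‰
δ_B = (0.01098370/0.01124000 − 1)×1000 = (0.977198 − 1)×1000 = -22.802‰
f_A = (δ_mix − δ_B)/(δ_A − δ_B) = (-51.4 − (-22.802))/(-58.923 − (-22.802))
f_A = -28.598 / -36.120 = 0.7917

0.792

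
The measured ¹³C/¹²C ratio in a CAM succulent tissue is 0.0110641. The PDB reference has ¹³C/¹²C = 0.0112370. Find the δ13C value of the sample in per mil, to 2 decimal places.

δ13C = (R_sample / R_standard − 1) × 1000
R_sample / R_standard = 0.0110641 / 0.0112370 = 0.984613
δ13C = (0.984613 − 1) × 1000 = -15.387 per mil

-15.39 per mil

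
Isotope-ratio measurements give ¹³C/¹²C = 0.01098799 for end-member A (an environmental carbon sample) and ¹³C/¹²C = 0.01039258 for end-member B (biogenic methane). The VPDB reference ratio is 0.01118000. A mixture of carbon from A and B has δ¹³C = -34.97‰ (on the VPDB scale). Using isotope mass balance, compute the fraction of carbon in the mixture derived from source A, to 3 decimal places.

0.666

δ_A = (0.01098799/0.01118000 − 1)×1000 = (0.982826 − 1)×1000 = -17.174‰
δ_B = (0.01039258/0.01118000 − 1)×1000 = (0.929569 − 1)×1000 = -70.431‰
f_A = (δ_mix − δ_B)/(δ_A − δ_B) = (-34.97 − (-70.431))/(-17.174 − (-70.431))
f_A = 35.461 / 53.257 = 0.6659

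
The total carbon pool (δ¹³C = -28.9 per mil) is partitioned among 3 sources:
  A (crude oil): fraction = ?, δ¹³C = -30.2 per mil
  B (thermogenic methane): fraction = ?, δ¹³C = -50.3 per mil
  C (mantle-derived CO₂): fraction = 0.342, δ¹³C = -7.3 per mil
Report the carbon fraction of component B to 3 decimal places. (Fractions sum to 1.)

0.325

Let f_B and f_A be the unknown fractions; fractions sum to 1 so f_B + f_A = 0.658.
Mass balance: Σ fᵢ·δᵢ = δ_bulk ⇒ f_B·(-50.3) + f_A·(-30.2) = -28.9 − (-2.497) = -26.403
Substitute f_A = 0.658 − f_B:
f_B·(-50.3 − -30.2) = -26.403 − 0.658×(-30.2) = -6.532
f_B = -6.532 / -20.1 = 0.3250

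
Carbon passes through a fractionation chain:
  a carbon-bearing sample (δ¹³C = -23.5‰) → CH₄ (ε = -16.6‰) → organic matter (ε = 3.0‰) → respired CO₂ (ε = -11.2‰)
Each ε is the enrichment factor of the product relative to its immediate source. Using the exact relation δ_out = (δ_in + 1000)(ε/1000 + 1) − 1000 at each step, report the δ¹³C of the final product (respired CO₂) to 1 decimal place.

step 1: δ = (-23.50 + 1000)·(-16.6/1000 + 1) − 1000 = -39.71‰
step 2: δ = (-39.71 + 1000)·(3.0/1000 + 1) − 1000 = -36.83‰
step 3: δ = (-36.83 + 1000)·(-11.2/1000 + 1) − 1000 = -47.62‰

-47.6‰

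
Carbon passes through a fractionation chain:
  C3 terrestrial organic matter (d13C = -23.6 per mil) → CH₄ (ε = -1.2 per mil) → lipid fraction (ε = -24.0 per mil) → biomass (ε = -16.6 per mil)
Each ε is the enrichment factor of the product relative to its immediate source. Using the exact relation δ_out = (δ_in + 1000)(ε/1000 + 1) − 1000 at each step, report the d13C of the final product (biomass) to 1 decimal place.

step 1: δ = (-23.60 + 1000)·(-1.2/1000 + 1) − 1000 = -24.77 per mil
step 2: δ = (-24.77 + 1000)·(-24.0/1000 + 1) − 1000 = -48.18 per mil
step 3: δ = (-48.18 + 1000)·(-16.6/1000 + 1) − 1000 = -63.98 per mil

-64.0 per mil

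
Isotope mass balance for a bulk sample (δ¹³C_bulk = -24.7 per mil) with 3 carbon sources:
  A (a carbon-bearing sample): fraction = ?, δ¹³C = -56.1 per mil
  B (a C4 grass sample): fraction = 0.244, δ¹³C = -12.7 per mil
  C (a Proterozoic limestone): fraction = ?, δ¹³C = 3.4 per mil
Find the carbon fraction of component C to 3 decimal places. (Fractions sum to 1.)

Let f_C and f_A be the unknown fractions; fractions sum to 1 so f_C + f_A = 0.756.
Mass balance: Σ fᵢ·δᵢ = δ_bulk ⇒ f_C·(3.4) + f_A·(-56.1) = -24.7 − (-3.099) = -21.601
Substitute f_A = 0.756 − f_C:
f_C·(3.4 − -56.1) = -21.601 − 0.756×(-56.1) = 20.810
f_C = 20.810 / 59.5 = 0.3498

0.350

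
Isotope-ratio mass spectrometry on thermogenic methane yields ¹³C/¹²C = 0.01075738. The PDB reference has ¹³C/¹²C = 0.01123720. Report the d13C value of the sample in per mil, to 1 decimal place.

d13C = (R_sample / R_standard − 1) × 1000
R_sample / R_standard = 0.01075738 / 0.01123720 = 0.957301
d13C = (0.957301 − 1) × 1000 = -42.70 per mil

-42.7 per mil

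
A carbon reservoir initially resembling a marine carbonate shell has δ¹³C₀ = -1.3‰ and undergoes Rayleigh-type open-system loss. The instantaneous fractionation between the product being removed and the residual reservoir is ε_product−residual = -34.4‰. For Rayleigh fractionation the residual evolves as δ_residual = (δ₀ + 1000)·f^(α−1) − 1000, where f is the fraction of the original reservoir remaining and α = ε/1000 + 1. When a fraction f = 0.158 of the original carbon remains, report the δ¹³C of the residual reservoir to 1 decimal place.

Rayleigh residual: δ_res = (δ₀ + 1000)·f^(α−1) − 1000
α = ε/1000 + 1 = 0.96560, so α − 1 = -0.03440
f^(α−1) = 0.158^(-0.03440) = 1.065531
δ_res = (-1.3 + 1000) × 1.065531 − 1000 = 1064.146 − 1000 = 64.15‰

64.1‰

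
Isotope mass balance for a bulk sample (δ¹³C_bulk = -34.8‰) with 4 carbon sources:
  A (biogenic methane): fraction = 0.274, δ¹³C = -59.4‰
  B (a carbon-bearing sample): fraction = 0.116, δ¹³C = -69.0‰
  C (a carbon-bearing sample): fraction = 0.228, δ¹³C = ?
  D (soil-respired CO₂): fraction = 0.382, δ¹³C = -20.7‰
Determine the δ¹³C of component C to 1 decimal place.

Isotope mass balance: δ_bulk = Σ fᵢ·δᵢ.
-34.8 = 0.274×(-59.4) + 0.116×(-69.0) + 0.228×δ_C + 0.382×(-20.7)
0.228·δ_C = -34.8 − (-32.187) = -2.613
δ_C = -2.613 / 0.228 = -11.46‰

-11.5‰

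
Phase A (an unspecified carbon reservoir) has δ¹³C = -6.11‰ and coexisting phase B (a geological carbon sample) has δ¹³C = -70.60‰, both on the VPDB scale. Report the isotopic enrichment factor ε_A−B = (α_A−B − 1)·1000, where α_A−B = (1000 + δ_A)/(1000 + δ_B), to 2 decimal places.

69.39‰

α_A−B = (1000 + -6.11) / (1000 + -70.60) = 993.89 / 929.40 = 1.069389
ε_A−B = (1.069389 − 1) × 1000 = 69.389‰
(The approximation ε ≈ δ_A − δ_B would give 64.49‰.)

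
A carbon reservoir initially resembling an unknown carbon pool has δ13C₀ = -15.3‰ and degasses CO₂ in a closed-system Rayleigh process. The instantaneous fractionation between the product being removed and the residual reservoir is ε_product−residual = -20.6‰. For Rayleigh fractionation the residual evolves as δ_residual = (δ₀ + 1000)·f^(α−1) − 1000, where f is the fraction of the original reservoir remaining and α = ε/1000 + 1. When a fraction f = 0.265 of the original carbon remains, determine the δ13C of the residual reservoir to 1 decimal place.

12.0‰

Rayleigh residual: δ_res = (δ₀ + 1000)·f^(α−1) − 1000
α = ε/1000 + 1 = 0.97940, so α − 1 = -0.02060
f^(α−1) = 0.265^(-0.02060) = 1.027735
δ_res = (-15.3 + 1000) × 1.027735 − 1000 = 1012.011 − 1000 = 12.01‰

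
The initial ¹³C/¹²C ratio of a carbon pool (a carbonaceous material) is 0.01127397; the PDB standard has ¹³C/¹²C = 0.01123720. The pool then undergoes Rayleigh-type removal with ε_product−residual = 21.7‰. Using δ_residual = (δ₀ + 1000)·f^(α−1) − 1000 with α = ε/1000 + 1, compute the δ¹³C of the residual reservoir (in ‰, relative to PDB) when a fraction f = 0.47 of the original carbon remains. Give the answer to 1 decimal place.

-13.0‰

δ₀ = (0.01127397/0.01123720 − 1)×1000 = (1.003272 − 1)×1000 = 3.272‰
α − 1 = ε/1000 = 0.0217
f^(α−1) = 0.47^(0.0217) = 0.983749
δ_res = (3.272 + 1000) × 0.983749 − 1000 = 986.968 − 1000 = -13.03‰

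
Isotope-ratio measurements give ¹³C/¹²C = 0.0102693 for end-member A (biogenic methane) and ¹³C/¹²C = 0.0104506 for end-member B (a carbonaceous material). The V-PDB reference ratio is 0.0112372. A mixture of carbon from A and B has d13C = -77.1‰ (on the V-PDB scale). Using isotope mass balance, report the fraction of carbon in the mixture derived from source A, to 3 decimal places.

0.440

δ_A = (0.0102693/0.0112372 − 1)×1000 = (0.913866 − 1)×1000 = -86.134‰
δ_B = (0.0104506/0.0112372 − 1)×1000 = (0.930000 − 1)×1000 = -70.000‰
f_A = (δ_mix − δ_B)/(δ_A − δ_B) = (-77.1 − (-70.000))/(-86.134 − (-70.000))
f_A = -7.100 / -16.134 = 0.4401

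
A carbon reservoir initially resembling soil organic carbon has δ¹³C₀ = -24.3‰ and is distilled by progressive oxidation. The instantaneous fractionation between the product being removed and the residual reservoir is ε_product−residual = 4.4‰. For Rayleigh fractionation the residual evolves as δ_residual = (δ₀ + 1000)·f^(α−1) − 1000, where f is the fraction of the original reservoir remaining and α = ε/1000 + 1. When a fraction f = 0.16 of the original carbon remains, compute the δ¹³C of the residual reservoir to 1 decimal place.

-32.1‰

Rayleigh residual: δ_res = (δ₀ + 1000)·f^(α−1) − 1000
α = ε/1000 + 1 = 1.00440, so α − 1 = 0.00440
f^(α−1) = 0.16^(0.00440) = 0.991969
δ_res = (-24.3 + 1000) × 0.991969 − 1000 = 967.864 − 1000 = -32.14‰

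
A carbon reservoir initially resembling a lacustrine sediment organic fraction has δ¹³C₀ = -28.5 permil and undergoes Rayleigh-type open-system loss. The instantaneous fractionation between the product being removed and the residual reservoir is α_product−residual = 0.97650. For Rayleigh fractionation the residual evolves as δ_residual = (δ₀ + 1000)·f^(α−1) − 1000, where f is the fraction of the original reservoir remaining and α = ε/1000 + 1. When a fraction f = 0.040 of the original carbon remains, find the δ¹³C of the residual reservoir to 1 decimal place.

47.8 permil

Rayleigh residual: δ_res = (δ₀ + 1000)·f^(α−1) − 1000
α − 1 = -0.02350
f^(α−1) = 0.040^(-0.02350) = 1.078578
δ_res = (-28.5 + 1000) × 1.078578 − 1000 = 1047.839 − 1000 = 47.84 permil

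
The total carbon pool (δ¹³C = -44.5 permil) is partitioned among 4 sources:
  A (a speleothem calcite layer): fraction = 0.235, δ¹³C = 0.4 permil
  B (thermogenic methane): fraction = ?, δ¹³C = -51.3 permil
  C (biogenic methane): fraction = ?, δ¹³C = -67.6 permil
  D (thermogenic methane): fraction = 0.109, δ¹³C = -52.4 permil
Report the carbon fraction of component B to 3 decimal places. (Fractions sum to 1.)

0.335

Let f_B and f_C be the unknown fractions; fractions sum to 1 so f_B + f_C = 0.656.
Mass balance: Σ fᵢ·δᵢ = δ_bulk ⇒ f_B·(-51.3) + f_C·(-67.6) = -44.5 − (-5.618) = -38.882
Substitute f_C = 0.656 − f_B:
f_B·(-51.3 − -67.6) = -38.882 − 0.656×(-67.6) = 5.463
f_B = 5.463 / 16.3 = 0.3352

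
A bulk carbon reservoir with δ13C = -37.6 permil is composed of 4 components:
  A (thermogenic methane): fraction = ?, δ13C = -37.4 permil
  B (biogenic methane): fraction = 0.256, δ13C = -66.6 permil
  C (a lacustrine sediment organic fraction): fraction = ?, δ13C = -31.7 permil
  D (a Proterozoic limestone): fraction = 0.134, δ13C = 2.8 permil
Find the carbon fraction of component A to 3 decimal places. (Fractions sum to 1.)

0.279

Let f_A and f_C be the unknown fractions; fractions sum to 1 so f_A + f_C = 0.610.
Mass balance: Σ fᵢ·δᵢ = δ_bulk ⇒ f_A·(-37.4) + f_C·(-31.7) = -37.6 − (-16.674) = -20.926
Substitute f_C = 0.610 − f_A:
f_A·(-37.4 − -31.7) = -20.926 − 0.610×(-31.7) = -1.589
f_A = -1.589 / -5.7 = 0.2787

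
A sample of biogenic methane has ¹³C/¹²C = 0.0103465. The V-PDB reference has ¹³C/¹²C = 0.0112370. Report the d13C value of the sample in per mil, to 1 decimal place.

d13C = (R_sample / R_standard − 1) × 1000
R_sample / R_standard = 0.0103465 / 0.0112370 = 0.920753
d13C = (0.920753 − 1) × 1000 = -79.25 per mil

-79.2 per mil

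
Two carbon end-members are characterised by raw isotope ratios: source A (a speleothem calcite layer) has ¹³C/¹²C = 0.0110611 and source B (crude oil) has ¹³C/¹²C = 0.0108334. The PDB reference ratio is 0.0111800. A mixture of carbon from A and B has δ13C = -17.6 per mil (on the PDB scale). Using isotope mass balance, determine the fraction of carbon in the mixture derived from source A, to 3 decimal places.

δ_A = (0.0110611/0.0111800 − 1)×1000 = (0.989365 − 1)×1000 = -10.635 per mil
δ_B = (0.0108334/0.0111800 − 1)×1000 = (0.968998 − 1)×1000 = -31.002 per mil
f_A = (δ_mix − δ_B)/(δ_A − δ_B) = (-17.6 − (-31.002))/(-10.635 − (-31.002))
f_A = 13.402 / 20.367 = 0.6580

0.658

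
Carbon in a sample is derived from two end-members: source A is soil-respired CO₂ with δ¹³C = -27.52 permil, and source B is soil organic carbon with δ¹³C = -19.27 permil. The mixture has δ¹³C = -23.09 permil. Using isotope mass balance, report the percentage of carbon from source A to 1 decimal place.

δ_mix = f_A·δ_A + (1 − f_A)·δ_B  ⇒  f_A = (δ_mix − δ_B)/(δ_A − δ_B)
f_A = (-23.09 − (-19.27)) / (-27.52 − (-19.27))
f_A = -3.82 / -8.25 = 0.4630

46.3%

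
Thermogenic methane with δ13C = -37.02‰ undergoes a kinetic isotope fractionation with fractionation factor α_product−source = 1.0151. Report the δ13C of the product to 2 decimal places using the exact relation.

δ_product = (δ_source + 1000)·α − 1000
δ_product = (-37.02 + 1000) × 1.0151 − 1000
δ_product = 977.521 − 1000 = -22.479‰

-22.48‰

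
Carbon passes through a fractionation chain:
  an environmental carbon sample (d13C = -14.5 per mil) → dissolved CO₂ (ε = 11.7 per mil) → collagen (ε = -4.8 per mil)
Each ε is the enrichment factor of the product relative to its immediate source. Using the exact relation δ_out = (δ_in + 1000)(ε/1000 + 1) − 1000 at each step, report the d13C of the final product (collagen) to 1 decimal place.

step 1: δ = (-14.50 + 1000)·(11.7/1000 + 1) − 1000 = -2.97 per mil
step 2: δ = (-2.97 + 1000)·(-4.8/1000 + 1) − 1000 = -7.76 per mil

-7.8 per mil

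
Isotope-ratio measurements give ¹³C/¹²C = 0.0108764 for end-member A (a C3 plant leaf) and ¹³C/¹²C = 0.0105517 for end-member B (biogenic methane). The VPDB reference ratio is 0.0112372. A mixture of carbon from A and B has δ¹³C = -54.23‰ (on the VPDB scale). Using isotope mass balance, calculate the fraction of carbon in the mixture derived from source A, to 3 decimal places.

δ_A = (0.0108764/0.0112372 − 1)×1000 = (0.967892 − 1)×1000 = -32.108‰
δ_B = (0.0105517/0.0112372 − 1)×1000 = (0.938997 − 1)×1000 = -61.003‰
f_A = (δ_mix − δ_B)/(δ_A − δ_B) = (-54.23 − (-61.003))/(-32.108 − (-61.003))
f_A = 6.773 / 28.895 = 0.2344

0.234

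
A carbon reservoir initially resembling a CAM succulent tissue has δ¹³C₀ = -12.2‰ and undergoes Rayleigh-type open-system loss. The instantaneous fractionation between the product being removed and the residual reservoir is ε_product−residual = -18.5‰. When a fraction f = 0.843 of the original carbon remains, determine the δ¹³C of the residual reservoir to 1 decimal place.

Rayleigh residual: δ_res = (δ₀ + 1000)·f^(α−1) − 1000
α = ε/1000 + 1 = 0.98150, so α − 1 = -0.01850
f^(α−1) = 0.843^(-0.01850) = 1.003165
δ_res = (-12.2 + 1000) × 1.003165 − 1000 = 990.926 − 1000 = -9.07‰

-9.1‰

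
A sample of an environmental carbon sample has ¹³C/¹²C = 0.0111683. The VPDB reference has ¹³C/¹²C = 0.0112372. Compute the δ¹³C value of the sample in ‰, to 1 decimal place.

δ¹³C = (R_sample / R_standard − 1) × 1000
R_sample / R_standard = 0.0111683 / 0.0112372 = 0.993869
δ¹³C = (0.993869 − 1) × 1000 = -6.13‰

-6.1‰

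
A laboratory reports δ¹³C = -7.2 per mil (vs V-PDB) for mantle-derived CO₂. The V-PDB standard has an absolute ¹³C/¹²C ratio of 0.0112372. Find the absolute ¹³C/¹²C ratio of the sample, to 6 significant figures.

R_sample = R_standard × (δ¹³C/1000 + 1)
R_sample = 0.0112372 × (-7.2/1000 + 1) = 0.0112372 × 0.992800
R_sample = 0.0111563

0.0111563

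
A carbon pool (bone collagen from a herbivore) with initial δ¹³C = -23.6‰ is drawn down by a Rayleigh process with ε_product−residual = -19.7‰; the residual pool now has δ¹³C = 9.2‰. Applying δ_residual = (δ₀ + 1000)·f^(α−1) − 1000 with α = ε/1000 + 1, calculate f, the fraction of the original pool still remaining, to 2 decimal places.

0.19

α − 1 = ε/1000 = -0.0197
(δ_res + 1000)/(δ₀ + 1000) = (9.2 + 1000)/(-23.6 + 1000) = 1009.2/976.4 = 1.033593
f = 1.033593^(1/-0.0197) = exp(ln(1.033593)/-0.0197) = exp(0.03304/-0.0197)
f = exp(-1.6772) = 0.1869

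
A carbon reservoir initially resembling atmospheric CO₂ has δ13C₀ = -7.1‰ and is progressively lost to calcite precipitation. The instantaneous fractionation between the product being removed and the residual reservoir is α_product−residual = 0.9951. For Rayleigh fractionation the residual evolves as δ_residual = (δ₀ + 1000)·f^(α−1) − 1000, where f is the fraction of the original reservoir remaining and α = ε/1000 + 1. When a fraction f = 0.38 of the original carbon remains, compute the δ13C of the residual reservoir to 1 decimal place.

-2.4‰

Rayleigh residual: δ_res = (δ₀ + 1000)·f^(α−1) − 1000
α − 1 = -0.00490
f^(α−1) = 0.38^(-0.00490) = 1.004752
δ_res = (-7.1 + 1000) × 1.004752 − 1000 = 997.619 − 1000 = -2.38‰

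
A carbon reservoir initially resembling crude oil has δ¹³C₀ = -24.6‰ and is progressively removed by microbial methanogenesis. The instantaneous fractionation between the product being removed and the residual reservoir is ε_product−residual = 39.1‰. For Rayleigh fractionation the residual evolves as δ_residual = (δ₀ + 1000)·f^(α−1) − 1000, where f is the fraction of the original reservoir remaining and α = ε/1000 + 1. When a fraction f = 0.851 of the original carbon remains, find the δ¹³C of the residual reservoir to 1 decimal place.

-30.7‰

Rayleigh residual: δ_res = (δ₀ + 1000)·f^(α−1) − 1000
α = ε/1000 + 1 = 1.03910, so α − 1 = 0.03910
f^(α−1) = 0.851^(0.03910) = 0.993711
δ_res = (-24.6 + 1000) × 0.993711 − 1000 = 969.266 − 1000 = -30.73‰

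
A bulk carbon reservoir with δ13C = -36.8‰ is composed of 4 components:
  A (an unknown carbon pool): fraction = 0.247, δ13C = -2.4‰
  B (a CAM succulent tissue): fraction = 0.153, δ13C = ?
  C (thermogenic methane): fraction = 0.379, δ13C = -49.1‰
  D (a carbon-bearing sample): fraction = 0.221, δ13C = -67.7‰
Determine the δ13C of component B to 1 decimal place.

-17.2‰

Isotope mass balance: δ_bulk = Σ fᵢ·δᵢ.
-36.8 = 0.247×(-2.4) + 0.153×δ_B + 0.379×(-49.1) + 0.221×(-67.7)
0.153·δ_B = -36.8 − (-34.163) = -2.637
δ_B = -2.637 / 0.153 = -17.23‰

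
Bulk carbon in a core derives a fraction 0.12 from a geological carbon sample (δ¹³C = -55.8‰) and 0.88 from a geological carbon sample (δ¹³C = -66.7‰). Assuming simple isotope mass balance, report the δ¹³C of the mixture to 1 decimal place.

-65.4‰

δ_mix = f_A·δ_A + f_B·δ_B
δ_mix = 0.12 × (-55.8) + 0.88 × (-66.7)
δ_mix = -6.70 + -58.70 = -65.39‰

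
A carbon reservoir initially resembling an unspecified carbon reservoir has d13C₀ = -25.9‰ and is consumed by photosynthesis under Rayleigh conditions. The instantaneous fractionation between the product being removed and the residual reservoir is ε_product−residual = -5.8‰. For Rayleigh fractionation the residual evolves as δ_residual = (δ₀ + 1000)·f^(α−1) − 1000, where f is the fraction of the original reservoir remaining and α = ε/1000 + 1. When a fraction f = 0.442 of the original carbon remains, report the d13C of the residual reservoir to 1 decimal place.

Rayleigh residual: δ_res = (δ₀ + 1000)·f^(α−1) − 1000
α = ε/1000 + 1 = 0.99420, so α − 1 = -0.00580
f^(α−1) = 0.442^(-0.00580) = 1.004747
δ_res = (-25.9 + 1000) × 1.004747 − 1000 = 978.724 − 1000 = -21.28‰

-21.3‰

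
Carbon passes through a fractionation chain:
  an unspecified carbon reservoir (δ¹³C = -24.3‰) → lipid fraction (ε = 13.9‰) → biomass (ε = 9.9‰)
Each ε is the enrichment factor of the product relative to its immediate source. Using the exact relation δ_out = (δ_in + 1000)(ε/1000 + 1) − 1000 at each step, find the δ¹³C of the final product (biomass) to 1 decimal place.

step 1: δ = (-24.30 + 1000)·(13.9/1000 + 1) − 1000 = -10.74‰
step 2: δ = (-10.74 + 1000)·(9.9/1000 + 1) − 1000 = -0.94‰

-0.9‰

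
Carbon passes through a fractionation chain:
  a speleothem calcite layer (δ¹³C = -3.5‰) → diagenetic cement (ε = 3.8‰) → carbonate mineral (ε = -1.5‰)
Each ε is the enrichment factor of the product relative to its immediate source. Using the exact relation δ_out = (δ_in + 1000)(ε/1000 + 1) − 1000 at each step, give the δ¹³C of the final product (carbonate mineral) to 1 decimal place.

-1.2‰

step 1: δ = (-3.50 + 1000)·(3.8/1000 + 1) − 1000 = 0.29‰
step 2: δ = (0.29 + 1000)·(-1.5/1000 + 1) − 1000 = -1.21‰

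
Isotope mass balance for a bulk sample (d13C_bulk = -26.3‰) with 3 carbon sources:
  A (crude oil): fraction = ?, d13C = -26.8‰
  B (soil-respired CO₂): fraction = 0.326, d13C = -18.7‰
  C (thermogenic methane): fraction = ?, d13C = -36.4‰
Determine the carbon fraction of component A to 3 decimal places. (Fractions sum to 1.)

Let f_A and f_C be the unknown fractions; fractions sum to 1 so f_A + f_C = 0.674.
Mass balance: Σ fᵢ·δᵢ = δ_bulk ⇒ f_A·(-26.8) + f_C·(-36.4) = -26.3 − (-6.096) = -20.204
Substitute f_C = 0.674 − f_A:
f_A·(-26.8 − -36.4) = -20.204 − 0.674×(-36.4) = 4.330
f_A = 4.330 / 9.6 = 0.4510

0.451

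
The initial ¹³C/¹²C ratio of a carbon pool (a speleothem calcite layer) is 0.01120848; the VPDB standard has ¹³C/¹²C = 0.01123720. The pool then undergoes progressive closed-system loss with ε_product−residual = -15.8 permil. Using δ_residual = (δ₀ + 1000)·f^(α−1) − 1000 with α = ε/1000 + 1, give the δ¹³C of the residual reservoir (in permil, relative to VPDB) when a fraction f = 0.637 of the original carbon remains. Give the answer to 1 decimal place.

4.6 permil

δ₀ = (0.01120848/0.01123720 − 1)×1000 = (0.997444 − 1)×1000 = -2.556 permil
α − 1 = ε/1000 = -0.0158
f^(α−1) = 0.637^(-0.0158) = 1.007151
δ_res = (-2.556 + 1000) × 1.007151 − 1000 = 1004.577 − 1000 = 4.58 permil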